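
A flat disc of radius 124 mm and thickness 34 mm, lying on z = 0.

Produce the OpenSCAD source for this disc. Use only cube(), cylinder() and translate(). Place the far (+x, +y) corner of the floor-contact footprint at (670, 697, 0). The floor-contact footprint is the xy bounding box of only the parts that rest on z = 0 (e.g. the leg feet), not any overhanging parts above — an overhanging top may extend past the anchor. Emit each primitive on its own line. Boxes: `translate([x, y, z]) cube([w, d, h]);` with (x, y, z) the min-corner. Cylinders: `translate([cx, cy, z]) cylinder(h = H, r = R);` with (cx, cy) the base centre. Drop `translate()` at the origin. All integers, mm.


translate([546, 573, 0]) cylinder(h = 34, r = 124);


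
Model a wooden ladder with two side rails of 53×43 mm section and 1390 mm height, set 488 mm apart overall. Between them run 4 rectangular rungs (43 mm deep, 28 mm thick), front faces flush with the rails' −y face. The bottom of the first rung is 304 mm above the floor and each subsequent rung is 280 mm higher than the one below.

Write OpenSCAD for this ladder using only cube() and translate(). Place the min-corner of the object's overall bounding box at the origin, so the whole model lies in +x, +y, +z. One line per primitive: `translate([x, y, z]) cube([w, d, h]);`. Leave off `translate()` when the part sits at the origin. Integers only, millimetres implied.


// rung span = 488 - 2*53 = 382
// rung[k] z = 304 + k*280
cube([53, 43, 1390]);
translate([435, 0, 0]) cube([53, 43, 1390]);
translate([53, 0, 304]) cube([382, 43, 28]);
translate([53, 0, 584]) cube([382, 43, 28]);
translate([53, 0, 864]) cube([382, 43, 28]);
translate([53, 0, 1144]) cube([382, 43, 28]);


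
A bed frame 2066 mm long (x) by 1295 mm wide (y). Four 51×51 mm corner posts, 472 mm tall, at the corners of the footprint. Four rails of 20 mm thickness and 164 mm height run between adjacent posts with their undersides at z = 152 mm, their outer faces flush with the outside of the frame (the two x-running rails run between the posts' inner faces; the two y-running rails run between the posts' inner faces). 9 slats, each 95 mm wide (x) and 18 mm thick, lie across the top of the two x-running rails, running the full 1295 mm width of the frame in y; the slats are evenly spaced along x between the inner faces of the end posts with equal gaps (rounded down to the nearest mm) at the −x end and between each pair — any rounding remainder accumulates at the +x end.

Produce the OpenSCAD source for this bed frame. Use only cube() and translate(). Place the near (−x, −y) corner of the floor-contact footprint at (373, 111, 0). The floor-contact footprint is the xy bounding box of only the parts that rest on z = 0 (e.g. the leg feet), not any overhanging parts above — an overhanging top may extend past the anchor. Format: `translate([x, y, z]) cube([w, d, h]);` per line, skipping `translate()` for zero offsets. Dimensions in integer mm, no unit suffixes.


// slat z = rail_z + rail_h = 152 + 164 = 316
// slat gap = ⌊(1964 − 9·95) / 10⌋ = 110
translate([373, 111, 0]) cube([51, 51, 472]);
translate([373, 1355, 0]) cube([51, 51, 472]);
translate([2388, 111, 0]) cube([51, 51, 472]);
translate([2388, 1355, 0]) cube([51, 51, 472]);
translate([424, 111, 152]) cube([1964, 20, 164]);
translate([424, 1386, 152]) cube([1964, 20, 164]);
translate([373, 162, 152]) cube([20, 1193, 164]);
translate([2419, 162, 152]) cube([20, 1193, 164]);
translate([534, 111, 316]) cube([95, 1295, 18]);
translate([739, 111, 316]) cube([95, 1295, 18]);
translate([944, 111, 316]) cube([95, 1295, 18]);
translate([1149, 111, 316]) cube([95, 1295, 18]);
translate([1354, 111, 316]) cube([95, 1295, 18]);
translate([1559, 111, 316]) cube([95, 1295, 18]);
translate([1764, 111, 316]) cube([95, 1295, 18]);
translate([1969, 111, 316]) cube([95, 1295, 18]);
translate([2174, 111, 316]) cube([95, 1295, 18]);


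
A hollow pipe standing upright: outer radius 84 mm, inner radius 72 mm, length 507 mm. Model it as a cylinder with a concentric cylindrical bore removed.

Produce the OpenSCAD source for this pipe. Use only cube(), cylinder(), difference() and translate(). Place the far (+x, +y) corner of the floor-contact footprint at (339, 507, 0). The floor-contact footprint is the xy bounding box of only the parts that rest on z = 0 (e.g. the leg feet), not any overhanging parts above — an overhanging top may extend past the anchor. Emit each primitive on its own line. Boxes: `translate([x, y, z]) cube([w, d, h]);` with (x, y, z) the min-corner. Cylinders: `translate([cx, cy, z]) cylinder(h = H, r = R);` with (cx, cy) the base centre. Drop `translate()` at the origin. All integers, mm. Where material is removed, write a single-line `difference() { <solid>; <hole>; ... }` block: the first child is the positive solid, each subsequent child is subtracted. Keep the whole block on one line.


difference() { translate([255, 423, 0]) cylinder(h = 507, r = 84); translate([255, 423, 0]) cylinder(h = 507, r = 72); }


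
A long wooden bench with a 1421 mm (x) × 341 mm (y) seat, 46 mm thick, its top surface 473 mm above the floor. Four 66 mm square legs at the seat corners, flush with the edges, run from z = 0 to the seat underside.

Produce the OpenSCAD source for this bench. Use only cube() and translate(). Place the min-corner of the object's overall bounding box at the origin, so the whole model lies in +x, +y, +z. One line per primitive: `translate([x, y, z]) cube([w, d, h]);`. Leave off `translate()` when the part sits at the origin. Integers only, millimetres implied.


translate([0, 0, 427]) cube([1421, 341, 46]);
cube([66, 66, 427]);
translate([0, 275, 0]) cube([66, 66, 427]);
translate([1355, 0, 0]) cube([66, 66, 427]);
translate([1355, 275, 0]) cube([66, 66, 427]);


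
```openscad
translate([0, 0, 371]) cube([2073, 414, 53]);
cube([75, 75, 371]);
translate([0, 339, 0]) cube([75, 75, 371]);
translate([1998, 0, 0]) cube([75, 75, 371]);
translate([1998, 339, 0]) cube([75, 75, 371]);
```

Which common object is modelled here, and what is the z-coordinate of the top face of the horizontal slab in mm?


A bench. The seat-top height is 424 mm.

A long slab on four corner posts — a bench. The slab sits at z = 371 with thickness 53, so the top is 371 + 53 = 424 mm.


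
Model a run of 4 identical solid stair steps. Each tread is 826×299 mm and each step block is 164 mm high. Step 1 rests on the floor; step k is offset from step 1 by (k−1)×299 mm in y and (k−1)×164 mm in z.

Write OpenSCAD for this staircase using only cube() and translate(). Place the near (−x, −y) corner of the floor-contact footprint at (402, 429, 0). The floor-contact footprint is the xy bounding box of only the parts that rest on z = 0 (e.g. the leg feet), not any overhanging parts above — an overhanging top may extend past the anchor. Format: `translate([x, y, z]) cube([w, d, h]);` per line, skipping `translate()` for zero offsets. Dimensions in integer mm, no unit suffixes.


translate([402, 429, 0]) cube([826, 299, 164]);
translate([402, 728, 164]) cube([826, 299, 164]);
translate([402, 1027, 328]) cube([826, 299, 164]);
translate([402, 1326, 492]) cube([826, 299, 164]);


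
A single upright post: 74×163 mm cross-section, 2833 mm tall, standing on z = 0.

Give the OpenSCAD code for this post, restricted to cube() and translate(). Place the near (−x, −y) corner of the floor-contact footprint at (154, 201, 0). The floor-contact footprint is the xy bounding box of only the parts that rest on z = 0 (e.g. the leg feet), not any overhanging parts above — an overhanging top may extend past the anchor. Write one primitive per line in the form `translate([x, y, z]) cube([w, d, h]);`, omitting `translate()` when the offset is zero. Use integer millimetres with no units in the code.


translate([154, 201, 0]) cube([74, 163, 2833]);


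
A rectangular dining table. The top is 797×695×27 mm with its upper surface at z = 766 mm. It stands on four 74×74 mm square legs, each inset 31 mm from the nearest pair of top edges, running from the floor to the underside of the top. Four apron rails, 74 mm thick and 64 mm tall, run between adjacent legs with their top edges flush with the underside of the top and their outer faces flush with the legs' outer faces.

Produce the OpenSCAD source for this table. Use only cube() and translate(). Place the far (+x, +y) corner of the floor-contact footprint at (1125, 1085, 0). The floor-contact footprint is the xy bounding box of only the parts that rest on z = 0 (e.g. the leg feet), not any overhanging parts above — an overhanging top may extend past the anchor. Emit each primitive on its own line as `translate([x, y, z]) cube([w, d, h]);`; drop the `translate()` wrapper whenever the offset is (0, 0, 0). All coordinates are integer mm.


translate([359, 421, 739]) cube([797, 695, 27]);
translate([390, 452, 0]) cube([74, 74, 739]);
translate([1051, 452, 0]) cube([74, 74, 739]);
translate([390, 1011, 0]) cube([74, 74, 739]);
translate([1051, 1011, 0]) cube([74, 74, 739]);
translate([464, 452, 675]) cube([587, 74, 64]);
translate([464, 1011, 675]) cube([587, 74, 64]);
translate([390, 526, 675]) cube([74, 485, 64]);
translate([1051, 526, 675]) cube([74, 485, 64]);


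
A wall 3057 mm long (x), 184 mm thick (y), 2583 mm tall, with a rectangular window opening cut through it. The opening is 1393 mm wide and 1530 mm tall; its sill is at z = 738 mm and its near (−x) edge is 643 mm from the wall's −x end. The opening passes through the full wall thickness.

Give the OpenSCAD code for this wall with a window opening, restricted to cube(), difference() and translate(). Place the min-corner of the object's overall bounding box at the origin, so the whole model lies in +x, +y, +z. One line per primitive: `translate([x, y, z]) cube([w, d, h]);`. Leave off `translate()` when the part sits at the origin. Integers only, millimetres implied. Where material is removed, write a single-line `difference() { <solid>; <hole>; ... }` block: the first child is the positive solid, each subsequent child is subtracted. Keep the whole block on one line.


difference() { cube([3057, 184, 2583]); translate([643, 0, 738]) cube([1393, 184, 1530]); }


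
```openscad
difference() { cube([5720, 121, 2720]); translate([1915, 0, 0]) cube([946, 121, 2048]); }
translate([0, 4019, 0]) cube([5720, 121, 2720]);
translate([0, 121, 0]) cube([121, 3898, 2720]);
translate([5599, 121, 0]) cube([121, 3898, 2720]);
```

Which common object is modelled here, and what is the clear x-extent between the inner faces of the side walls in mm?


A single room. The interior width is 5478 mm.

Four walls enclosing a rectangle with a door in the front wall — a room. Outside width 5720 minus two 121 mm walls gives 5478 mm.


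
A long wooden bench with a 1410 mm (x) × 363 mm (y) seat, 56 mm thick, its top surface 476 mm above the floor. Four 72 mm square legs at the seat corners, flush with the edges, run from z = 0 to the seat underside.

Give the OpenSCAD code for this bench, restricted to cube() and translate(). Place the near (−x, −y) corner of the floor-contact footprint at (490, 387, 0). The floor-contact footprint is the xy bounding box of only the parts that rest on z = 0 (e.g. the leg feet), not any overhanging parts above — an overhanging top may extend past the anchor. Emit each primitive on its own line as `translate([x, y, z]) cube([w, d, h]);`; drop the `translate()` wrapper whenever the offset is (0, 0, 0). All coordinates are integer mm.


translate([490, 387, 420]) cube([1410, 363, 56]);
translate([490, 387, 0]) cube([72, 72, 420]);
translate([490, 678, 0]) cube([72, 72, 420]);
translate([1828, 387, 0]) cube([72, 72, 420]);
translate([1828, 678, 0]) cube([72, 72, 420]);


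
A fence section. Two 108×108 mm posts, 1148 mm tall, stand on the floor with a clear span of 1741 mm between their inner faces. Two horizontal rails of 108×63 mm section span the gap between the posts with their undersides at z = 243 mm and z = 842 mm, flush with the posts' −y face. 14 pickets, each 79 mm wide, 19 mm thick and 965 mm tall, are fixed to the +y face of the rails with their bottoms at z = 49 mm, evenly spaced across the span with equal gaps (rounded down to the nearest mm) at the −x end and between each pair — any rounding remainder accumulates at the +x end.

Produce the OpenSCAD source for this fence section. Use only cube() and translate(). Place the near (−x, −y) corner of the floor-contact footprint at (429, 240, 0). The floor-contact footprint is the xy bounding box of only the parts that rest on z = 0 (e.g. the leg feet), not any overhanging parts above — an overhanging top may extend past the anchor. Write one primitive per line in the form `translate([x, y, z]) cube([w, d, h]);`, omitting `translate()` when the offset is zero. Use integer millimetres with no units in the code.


translate([429, 240, 0]) cube([108, 108, 1148]);
translate([2278, 240, 0]) cube([108, 108, 1148]);
translate([537, 240, 243]) cube([1741, 108, 63]);
translate([537, 240, 842]) cube([1741, 108, 63]);
translate([579, 348, 49]) cube([79, 19, 965]);
translate([700, 348, 49]) cube([79, 19, 965]);
translate([821, 348, 49]) cube([79, 19, 965]);
translate([942, 348, 49]) cube([79, 19, 965]);
translate([1063, 348, 49]) cube([79, 19, 965]);
translate([1184, 348, 49]) cube([79, 19, 965]);
translate([1305, 348, 49]) cube([79, 19, 965]);
translate([1426, 348, 49]) cube([79, 19, 965]);
translate([1547, 348, 49]) cube([79, 19, 965]);
translate([1668, 348, 49]) cube([79, 19, 965]);
translate([1789, 348, 49]) cube([79, 19, 965]);
translate([1910, 348, 49]) cube([79, 19, 965]);
translate([2031, 348, 49]) cube([79, 19, 965]);
translate([2152, 348, 49]) cube([79, 19, 965]);


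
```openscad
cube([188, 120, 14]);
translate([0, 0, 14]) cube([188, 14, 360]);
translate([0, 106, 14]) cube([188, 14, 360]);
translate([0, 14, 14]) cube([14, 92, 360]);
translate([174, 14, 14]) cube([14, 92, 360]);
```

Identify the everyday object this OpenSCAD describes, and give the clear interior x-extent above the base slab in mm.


An open box. The internal width is 160 mm.

A 188×120 base slab with four walls standing on it — an open box. The base is 188 mm wide and the walls are 14 mm thick, so the internal width is 188 − 2 × 14 = 160 mm.


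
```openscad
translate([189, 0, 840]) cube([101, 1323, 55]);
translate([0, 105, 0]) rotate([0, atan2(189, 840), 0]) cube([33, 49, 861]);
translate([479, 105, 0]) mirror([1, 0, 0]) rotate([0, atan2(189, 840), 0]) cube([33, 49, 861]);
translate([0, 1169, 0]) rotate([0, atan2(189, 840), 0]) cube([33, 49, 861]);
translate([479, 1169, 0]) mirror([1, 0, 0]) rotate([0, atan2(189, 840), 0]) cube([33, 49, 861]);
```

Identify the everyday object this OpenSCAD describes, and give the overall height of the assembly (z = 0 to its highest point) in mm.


A sawhorse. The overall height is 895 mm.

A beam across two mirrored pairs of raked legs — a sawhorse. The beam's underside is at z = 840 (matching the legs' vertical rise in atan2(189, 840)) and the beam is 55 mm tall, so its top is at 840 + 55 = 895 mm. The raked legs top out at the beam's underside, so that is the highest point.


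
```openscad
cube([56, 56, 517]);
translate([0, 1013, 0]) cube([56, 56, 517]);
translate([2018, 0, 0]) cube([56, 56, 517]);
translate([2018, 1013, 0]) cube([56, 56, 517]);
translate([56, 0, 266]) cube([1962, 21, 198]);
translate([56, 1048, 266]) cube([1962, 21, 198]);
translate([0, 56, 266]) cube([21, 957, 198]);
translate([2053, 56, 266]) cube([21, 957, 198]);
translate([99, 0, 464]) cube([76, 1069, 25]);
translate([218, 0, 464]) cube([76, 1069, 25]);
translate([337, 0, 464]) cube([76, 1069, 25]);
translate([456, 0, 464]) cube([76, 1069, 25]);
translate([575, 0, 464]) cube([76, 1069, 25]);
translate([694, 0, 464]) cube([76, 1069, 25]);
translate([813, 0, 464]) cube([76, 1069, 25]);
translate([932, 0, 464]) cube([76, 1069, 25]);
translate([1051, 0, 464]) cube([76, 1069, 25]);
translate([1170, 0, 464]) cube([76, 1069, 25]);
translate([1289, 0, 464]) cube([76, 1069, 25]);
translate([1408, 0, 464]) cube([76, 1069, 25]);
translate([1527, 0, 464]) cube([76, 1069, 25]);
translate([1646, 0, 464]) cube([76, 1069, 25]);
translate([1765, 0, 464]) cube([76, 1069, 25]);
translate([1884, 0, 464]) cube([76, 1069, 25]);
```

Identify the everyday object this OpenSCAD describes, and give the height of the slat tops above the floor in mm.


A bed frame. The slat-top height is 489 mm.

Four posts, four rails, and a row of slats — a bed frame. Slats sit on the rails at z = 266 + 198 = 464; with slat thickness 25, the top is 489 mm.


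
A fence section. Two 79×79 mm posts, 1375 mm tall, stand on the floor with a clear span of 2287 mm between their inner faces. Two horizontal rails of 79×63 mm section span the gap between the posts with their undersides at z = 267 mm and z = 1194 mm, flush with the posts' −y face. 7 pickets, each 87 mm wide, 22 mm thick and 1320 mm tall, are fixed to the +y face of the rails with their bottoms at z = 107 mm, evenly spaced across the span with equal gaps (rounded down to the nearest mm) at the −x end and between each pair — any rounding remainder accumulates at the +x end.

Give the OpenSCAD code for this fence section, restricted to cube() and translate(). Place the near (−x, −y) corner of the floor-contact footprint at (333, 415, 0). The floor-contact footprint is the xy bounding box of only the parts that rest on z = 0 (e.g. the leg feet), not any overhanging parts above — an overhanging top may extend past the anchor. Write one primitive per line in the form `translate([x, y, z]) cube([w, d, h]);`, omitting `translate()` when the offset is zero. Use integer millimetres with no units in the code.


translate([333, 415, 0]) cube([79, 79, 1375]);
translate([2699, 415, 0]) cube([79, 79, 1375]);
translate([412, 415, 267]) cube([2287, 79, 63]);
translate([412, 415, 1194]) cube([2287, 79, 63]);
translate([621, 494, 107]) cube([87, 22, 1320]);
translate([917, 494, 107]) cube([87, 22, 1320]);
translate([1213, 494, 107]) cube([87, 22, 1320]);
translate([1509, 494, 107]) cube([87, 22, 1320]);
translate([1805, 494, 107]) cube([87, 22, 1320]);
translate([2101, 494, 107]) cube([87, 22, 1320]);
translate([2397, 494, 107]) cube([87, 22, 1320]);


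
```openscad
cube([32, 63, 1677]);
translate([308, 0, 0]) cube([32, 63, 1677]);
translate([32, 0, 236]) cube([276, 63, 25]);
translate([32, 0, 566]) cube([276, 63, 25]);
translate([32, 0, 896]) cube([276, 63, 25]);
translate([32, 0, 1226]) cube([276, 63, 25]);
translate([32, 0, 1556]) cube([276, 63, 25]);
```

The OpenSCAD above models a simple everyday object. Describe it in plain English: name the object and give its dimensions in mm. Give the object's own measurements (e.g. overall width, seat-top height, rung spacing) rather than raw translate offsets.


A straight ladder. Two 32×63 mm vertical rails, 1677 mm tall, stand 340 mm apart (outside-to-outside) with their front faces coplanar on the −y side. 5 rungs, each 63 mm deep and 25 mm tall, span between the inner faces of the rails, front faces flush with the rails. The lowest rung's underside is at z = 236 mm and rungs are spaced 330 mm apart (underside to underside).


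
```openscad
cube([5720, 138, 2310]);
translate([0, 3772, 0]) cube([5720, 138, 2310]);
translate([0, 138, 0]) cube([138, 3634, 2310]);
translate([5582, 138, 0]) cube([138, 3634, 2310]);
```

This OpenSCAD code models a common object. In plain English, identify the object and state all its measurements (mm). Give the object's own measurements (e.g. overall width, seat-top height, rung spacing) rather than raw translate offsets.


The wall frame of a small rectangular building: four walls, each 2310 mm tall and 138 mm thick, enclosing a footprint 5720 mm (x) by 3910 mm (y) outside-to-outside, with no floor or roof. The front and back walls (the −y and +y sides) span the full width; the two side walls fit between them.


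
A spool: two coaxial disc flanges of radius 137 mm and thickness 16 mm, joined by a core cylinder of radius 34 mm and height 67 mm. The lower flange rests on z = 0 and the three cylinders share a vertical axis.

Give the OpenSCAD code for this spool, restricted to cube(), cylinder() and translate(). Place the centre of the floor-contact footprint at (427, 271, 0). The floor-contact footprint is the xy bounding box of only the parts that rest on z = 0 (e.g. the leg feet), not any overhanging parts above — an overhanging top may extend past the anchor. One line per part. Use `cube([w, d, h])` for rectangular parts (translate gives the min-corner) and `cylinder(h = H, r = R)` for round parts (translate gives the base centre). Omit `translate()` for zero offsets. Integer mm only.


translate([427, 271, 0]) cylinder(h = 16, r = 137);
translate([427, 271, 16]) cylinder(h = 67, r = 34);
translate([427, 271, 83]) cylinder(h = 16, r = 137);


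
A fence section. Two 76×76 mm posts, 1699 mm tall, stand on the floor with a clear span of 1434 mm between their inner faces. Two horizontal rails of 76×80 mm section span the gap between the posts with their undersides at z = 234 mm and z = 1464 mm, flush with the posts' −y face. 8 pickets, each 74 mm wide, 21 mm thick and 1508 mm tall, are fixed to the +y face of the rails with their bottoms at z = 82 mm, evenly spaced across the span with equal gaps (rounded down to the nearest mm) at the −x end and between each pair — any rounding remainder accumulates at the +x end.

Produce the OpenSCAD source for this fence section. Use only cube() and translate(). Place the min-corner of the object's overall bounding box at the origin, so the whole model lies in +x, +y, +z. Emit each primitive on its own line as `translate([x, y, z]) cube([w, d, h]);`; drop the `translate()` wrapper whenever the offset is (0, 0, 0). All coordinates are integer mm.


cube([76, 76, 1699]);
translate([1510, 0, 0]) cube([76, 76, 1699]);
translate([76, 0, 234]) cube([1434, 76, 80]);
translate([76, 0, 1464]) cube([1434, 76, 80]);
translate([169, 76, 82]) cube([74, 21, 1508]);
translate([336, 76, 82]) cube([74, 21, 1508]);
translate([503, 76, 82]) cube([74, 21, 1508]);
translate([670, 76, 82]) cube([74, 21, 1508]);
translate([837, 76, 82]) cube([74, 21, 1508]);
translate([1004, 76, 82]) cube([74, 21, 1508]);
translate([1171, 76, 82]) cube([74, 21, 1508]);
translate([1338, 76, 82]) cube([74, 21, 1508]);


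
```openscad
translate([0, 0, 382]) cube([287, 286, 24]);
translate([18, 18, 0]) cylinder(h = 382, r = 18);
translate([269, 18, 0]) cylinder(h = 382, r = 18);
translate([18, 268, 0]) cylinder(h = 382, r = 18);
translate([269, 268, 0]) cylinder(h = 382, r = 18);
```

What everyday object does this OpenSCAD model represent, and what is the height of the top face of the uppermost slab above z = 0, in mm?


A stool. The seat height is 406 mm.

A 287×286×24 slab at z = 382 on four corner cylinders — a stool. The seat top is 382 + 24 = 406 mm.


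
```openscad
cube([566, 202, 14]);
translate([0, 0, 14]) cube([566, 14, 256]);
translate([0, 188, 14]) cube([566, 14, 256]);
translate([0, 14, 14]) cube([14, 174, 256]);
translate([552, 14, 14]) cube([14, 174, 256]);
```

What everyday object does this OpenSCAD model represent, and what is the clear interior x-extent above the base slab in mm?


An open box. The internal width is 538 mm.

A 566×202 base slab with four walls standing on it — an open box. The base is 566 mm wide and the walls are 14 mm thick, so the internal width is 566 − 2 × 14 = 538 mm.


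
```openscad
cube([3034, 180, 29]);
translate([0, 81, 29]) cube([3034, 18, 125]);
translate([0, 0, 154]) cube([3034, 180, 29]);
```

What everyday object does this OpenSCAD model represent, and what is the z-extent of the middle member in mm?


An I-beam. The web height is 125 mm.

Two wide flanges with a thin centred web — an I-beam. Overall 183 mm minus two 29 mm flanges gives a web of 183 − 2·29 = 125 mm.


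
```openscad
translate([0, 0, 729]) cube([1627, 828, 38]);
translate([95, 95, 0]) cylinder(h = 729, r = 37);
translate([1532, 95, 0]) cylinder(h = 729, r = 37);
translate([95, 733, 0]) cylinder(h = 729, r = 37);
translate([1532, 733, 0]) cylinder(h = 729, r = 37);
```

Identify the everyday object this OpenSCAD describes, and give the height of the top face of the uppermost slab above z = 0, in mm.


A table. The table height is 767 mm.

A 1627×828×38 slab sits at z = 729 on four Ø74 mm round legs — a table. The top surface is at 729 + 38 = 767 mm.


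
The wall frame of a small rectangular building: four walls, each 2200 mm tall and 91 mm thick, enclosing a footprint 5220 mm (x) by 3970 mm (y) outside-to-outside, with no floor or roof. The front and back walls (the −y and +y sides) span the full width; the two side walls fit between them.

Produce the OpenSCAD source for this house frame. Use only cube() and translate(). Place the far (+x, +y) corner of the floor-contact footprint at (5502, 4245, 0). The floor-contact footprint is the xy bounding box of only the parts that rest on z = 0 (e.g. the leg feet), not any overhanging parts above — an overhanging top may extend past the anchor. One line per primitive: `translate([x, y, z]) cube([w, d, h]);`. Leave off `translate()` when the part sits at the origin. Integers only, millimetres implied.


translate([282, 275, 0]) cube([5220, 91, 2200]);
translate([282, 4154, 0]) cube([5220, 91, 2200]);
translate([282, 366, 0]) cube([91, 3788, 2200]);
translate([5411, 366, 0]) cube([91, 3788, 2200]);


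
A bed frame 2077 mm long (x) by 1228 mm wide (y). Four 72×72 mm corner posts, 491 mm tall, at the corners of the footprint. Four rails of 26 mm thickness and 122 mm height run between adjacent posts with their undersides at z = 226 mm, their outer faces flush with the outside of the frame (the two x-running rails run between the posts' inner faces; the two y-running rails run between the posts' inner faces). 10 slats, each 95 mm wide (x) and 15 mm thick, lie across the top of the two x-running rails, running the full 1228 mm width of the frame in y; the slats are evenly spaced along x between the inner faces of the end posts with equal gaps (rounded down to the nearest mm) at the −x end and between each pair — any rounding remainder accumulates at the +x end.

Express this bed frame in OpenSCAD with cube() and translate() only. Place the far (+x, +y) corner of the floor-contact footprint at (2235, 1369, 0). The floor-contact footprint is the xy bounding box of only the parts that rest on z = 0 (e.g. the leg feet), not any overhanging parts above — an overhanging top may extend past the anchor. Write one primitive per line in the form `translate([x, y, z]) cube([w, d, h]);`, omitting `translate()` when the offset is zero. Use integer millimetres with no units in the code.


translate([158, 141, 0]) cube([72, 72, 491]);
translate([158, 1297, 0]) cube([72, 72, 491]);
translate([2163, 141, 0]) cube([72, 72, 491]);
translate([2163, 1297, 0]) cube([72, 72, 491]);
translate([230, 141, 226]) cube([1933, 26, 122]);
translate([230, 1343, 226]) cube([1933, 26, 122]);
translate([158, 213, 226]) cube([26, 1084, 122]);
translate([2209, 213, 226]) cube([26, 1084, 122]);
translate([319, 141, 348]) cube([95, 1228, 15]);
translate([503, 141, 348]) cube([95, 1228, 15]);
translate([687, 141, 348]) cube([95, 1228, 15]);
translate([871, 141, 348]) cube([95, 1228, 15]);
translate([1055, 141, 348]) cube([95, 1228, 15]);
translate([1239, 141, 348]) cube([95, 1228, 15]);
translate([1423, 141, 348]) cube([95, 1228, 15]);
translate([1607, 141, 348]) cube([95, 1228, 15]);
translate([1791, 141, 348]) cube([95, 1228, 15]);
translate([1975, 141, 348]) cube([95, 1228, 15]);


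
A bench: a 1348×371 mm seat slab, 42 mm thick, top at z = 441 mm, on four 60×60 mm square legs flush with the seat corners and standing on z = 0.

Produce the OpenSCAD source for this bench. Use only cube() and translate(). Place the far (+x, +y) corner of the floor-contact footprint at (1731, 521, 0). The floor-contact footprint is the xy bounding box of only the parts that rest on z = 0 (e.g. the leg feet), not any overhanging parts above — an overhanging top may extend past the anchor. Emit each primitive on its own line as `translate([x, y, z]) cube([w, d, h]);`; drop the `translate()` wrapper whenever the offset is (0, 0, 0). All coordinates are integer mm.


translate([383, 150, 399]) cube([1348, 371, 42]);
translate([383, 150, 0]) cube([60, 60, 399]);
translate([383, 461, 0]) cube([60, 60, 399]);
translate([1671, 150, 0]) cube([60, 60, 399]);
translate([1671, 461, 0]) cube([60, 60, 399]);


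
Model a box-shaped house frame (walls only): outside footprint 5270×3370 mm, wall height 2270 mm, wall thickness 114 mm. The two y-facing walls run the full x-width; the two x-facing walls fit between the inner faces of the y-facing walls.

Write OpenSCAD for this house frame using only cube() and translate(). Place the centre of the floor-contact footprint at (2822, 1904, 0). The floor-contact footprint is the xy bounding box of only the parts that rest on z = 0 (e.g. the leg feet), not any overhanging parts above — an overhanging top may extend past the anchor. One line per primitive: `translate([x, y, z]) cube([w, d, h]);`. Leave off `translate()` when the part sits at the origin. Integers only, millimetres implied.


translate([187, 219, 0]) cube([5270, 114, 2270]);
translate([187, 3475, 0]) cube([5270, 114, 2270]);
translate([187, 333, 0]) cube([114, 3142, 2270]);
translate([5343, 333, 0]) cube([114, 3142, 2270]);


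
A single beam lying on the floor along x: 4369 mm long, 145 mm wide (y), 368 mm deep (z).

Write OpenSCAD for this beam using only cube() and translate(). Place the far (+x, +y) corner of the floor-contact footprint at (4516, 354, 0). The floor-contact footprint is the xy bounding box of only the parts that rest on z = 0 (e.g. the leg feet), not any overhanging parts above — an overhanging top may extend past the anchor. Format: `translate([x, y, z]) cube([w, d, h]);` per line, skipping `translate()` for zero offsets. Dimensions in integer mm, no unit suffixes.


translate([147, 209, 0]) cube([4369, 145, 368]);


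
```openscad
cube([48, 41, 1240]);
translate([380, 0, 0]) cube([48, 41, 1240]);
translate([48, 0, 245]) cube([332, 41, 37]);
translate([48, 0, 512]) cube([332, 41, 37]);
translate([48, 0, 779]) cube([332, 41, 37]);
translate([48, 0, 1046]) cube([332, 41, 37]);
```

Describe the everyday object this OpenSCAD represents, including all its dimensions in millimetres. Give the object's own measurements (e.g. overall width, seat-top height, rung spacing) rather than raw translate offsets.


A straight ladder. Two 48×41 mm vertical rails, 1240 mm tall, stand 428 mm apart (outside-to-outside) with their front faces coplanar on the −y side. 4 rungs, each 41 mm deep and 37 mm tall, span between the inner faces of the rails, front faces flush with the rails. The lowest rung's underside is at z = 245 mm and rungs are spaced 267 mm apart (underside to underside).


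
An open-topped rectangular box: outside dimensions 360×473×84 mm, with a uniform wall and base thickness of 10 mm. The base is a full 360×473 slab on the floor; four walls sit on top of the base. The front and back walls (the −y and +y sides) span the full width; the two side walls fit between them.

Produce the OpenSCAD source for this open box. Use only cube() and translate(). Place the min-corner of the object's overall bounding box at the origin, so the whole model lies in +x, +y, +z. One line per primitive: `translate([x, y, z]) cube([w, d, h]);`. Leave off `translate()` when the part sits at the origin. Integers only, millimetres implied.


cube([360, 473, 10]);
translate([0, 0, 10]) cube([360, 10, 74]);
translate([0, 463, 10]) cube([360, 10, 74]);
translate([0, 10, 10]) cube([10, 453, 74]);
translate([350, 10, 10]) cube([10, 453, 74]);


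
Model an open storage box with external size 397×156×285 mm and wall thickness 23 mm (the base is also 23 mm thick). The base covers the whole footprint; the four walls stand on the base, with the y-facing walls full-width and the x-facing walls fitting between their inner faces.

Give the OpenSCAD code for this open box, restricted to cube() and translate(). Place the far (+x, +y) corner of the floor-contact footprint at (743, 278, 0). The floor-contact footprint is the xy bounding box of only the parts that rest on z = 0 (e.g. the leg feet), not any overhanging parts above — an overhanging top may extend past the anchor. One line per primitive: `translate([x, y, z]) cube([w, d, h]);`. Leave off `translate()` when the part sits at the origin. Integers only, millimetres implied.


translate([346, 122, 0]) cube([397, 156, 23]);
translate([346, 122, 23]) cube([397, 23, 262]);
translate([346, 255, 23]) cube([397, 23, 262]);
translate([346, 145, 23]) cube([23, 110, 262]);
translate([720, 145, 23]) cube([23, 110, 262]);


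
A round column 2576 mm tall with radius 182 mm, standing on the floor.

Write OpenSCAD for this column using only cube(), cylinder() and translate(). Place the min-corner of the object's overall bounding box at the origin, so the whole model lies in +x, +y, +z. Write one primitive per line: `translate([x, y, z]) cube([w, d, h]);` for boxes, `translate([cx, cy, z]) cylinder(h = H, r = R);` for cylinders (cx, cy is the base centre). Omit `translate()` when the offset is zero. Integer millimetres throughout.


translate([182, 182, 0]) cylinder(h = 2576, r = 182);


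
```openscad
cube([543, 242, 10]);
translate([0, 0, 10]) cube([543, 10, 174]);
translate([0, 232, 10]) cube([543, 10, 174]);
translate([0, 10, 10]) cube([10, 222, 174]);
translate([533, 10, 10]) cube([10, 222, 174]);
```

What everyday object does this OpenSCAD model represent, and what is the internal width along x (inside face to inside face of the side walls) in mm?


An open box. The internal width is 523 mm.

A 543×242 base slab with four walls standing on it — an open box. The base is 543 mm wide and the walls are 10 mm thick, so the internal width is 543 − 2 × 10 = 523 mm.


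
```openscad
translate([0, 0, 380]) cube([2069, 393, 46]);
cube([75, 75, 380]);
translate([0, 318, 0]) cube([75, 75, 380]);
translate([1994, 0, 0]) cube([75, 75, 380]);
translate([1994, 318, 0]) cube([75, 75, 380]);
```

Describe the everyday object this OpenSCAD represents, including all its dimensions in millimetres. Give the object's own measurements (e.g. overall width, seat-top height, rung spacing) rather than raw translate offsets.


A bench: a 2069×393 mm seat slab, 46 mm thick, top at z = 426 mm, on four 75×75 mm square legs flush with the seat corners and standing on z = 0.


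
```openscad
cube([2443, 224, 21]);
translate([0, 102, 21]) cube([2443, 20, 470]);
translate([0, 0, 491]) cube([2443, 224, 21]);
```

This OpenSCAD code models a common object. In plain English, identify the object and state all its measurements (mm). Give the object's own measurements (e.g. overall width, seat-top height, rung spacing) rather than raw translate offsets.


An I-beam lying along x, 2443 mm long. Overall section height 512 mm. Two flanges 224 mm wide (y) and 21 mm thick, one on the floor and one at the top; a web 20 mm thick runs between them, centred on the flange width.


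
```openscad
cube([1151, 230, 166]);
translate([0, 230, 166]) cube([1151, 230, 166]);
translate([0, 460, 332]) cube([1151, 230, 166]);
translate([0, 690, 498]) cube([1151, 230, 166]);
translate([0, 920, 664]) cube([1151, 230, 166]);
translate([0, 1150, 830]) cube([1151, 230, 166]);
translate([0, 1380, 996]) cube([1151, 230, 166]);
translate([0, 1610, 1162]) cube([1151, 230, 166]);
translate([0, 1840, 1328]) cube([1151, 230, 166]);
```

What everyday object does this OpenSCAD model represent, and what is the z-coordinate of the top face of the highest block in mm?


A staircase. The total rise is 1494 mm.

9 identical blocks, each offset up and back from the previous — a staircase. Each step is 166 mm tall and there are 9 of them, so the total rise is 9 × 166 = 1494 mm.


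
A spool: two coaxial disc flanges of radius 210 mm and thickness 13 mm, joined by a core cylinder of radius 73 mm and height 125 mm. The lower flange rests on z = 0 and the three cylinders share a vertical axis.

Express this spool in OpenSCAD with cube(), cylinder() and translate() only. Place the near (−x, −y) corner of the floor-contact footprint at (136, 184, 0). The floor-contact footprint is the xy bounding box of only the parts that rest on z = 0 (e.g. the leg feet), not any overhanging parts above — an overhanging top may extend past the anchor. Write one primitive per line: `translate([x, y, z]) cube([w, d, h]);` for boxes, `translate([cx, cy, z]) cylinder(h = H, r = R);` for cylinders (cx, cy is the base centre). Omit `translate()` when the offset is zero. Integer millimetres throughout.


translate([346, 394, 0]) cylinder(h = 13, r = 210);
translate([346, 394, 13]) cylinder(h = 125, r = 73);
translate([346, 394, 138]) cylinder(h = 13, r = 210);


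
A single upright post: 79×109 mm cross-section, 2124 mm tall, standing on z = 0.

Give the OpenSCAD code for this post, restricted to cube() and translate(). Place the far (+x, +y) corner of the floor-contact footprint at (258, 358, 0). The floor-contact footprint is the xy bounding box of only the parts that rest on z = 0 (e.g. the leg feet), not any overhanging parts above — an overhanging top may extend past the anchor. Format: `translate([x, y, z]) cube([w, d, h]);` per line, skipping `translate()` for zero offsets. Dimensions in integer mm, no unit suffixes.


translate([179, 249, 0]) cube([79, 109, 2124]);


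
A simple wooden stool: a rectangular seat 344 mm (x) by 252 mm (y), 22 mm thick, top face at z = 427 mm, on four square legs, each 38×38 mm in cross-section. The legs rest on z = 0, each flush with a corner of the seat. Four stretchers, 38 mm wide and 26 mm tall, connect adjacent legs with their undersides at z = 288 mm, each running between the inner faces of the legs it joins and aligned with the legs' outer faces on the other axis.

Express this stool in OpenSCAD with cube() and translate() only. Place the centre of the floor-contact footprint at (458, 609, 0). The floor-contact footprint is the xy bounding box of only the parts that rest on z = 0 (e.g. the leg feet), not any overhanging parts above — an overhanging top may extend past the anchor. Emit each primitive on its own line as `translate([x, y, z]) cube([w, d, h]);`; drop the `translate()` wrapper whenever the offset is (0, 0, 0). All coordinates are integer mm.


translate([286, 483, 405]) cube([344, 252, 22]);
translate([286, 483, 0]) cube([38, 38, 405]);
translate([592, 483, 0]) cube([38, 38, 405]);
translate([286, 697, 0]) cube([38, 38, 405]);
translate([592, 697, 0]) cube([38, 38, 405]);
translate([324, 483, 288]) cube([268, 38, 26]);
translate([324, 697, 288]) cube([268, 38, 26]);
translate([286, 521, 288]) cube([38, 176, 26]);
translate([592, 521, 288]) cube([38, 176, 26]);


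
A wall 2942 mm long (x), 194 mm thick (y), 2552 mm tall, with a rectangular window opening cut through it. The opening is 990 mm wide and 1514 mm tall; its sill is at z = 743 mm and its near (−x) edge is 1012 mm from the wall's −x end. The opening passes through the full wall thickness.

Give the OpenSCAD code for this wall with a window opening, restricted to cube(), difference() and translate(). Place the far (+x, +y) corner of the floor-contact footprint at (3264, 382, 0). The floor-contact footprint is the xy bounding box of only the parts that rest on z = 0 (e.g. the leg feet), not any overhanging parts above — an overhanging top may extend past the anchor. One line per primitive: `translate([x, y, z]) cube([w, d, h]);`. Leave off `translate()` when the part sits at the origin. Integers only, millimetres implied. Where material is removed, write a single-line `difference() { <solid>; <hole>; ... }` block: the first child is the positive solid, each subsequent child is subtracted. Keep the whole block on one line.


difference() { translate([322, 188, 0]) cube([2942, 194, 2552]); translate([1334, 188, 743]) cube([990, 194, 1514]); }
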